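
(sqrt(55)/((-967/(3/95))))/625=-3 * sqrt(55)/57415625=-0.00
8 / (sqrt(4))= 4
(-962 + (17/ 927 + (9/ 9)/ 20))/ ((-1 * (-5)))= -192.39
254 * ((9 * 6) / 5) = 13716 / 5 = 2743.20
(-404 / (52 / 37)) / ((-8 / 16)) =7474 / 13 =574.92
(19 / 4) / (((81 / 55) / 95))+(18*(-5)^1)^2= 2723675 / 324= 8406.40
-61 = -61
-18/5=-3.60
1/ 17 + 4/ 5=73/ 85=0.86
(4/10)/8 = 1/20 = 0.05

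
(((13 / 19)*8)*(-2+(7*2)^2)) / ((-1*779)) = -20176 / 14801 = -1.36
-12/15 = -4/5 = -0.80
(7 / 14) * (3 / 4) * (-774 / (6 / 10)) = -1935 / 4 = -483.75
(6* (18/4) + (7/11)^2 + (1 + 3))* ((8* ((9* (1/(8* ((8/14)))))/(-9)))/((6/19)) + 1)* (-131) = 6782525/363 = 18684.64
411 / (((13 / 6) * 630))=137 / 455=0.30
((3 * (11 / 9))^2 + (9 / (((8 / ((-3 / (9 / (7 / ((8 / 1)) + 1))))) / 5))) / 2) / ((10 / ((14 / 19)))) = 94241 / 109440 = 0.86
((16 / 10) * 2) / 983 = 16 / 4915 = 0.00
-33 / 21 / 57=-11 / 399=-0.03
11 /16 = 0.69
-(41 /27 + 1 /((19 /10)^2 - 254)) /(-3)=1023899 /2028159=0.50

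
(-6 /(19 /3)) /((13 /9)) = -162 /247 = -0.66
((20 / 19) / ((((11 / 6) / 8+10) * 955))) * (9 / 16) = 108 / 1781839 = 0.00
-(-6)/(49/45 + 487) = 0.01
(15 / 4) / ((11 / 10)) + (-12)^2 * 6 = 19083 / 22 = 867.41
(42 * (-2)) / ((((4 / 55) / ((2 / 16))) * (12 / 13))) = -5005 / 32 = -156.41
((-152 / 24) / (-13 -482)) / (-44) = -19 / 65340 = -0.00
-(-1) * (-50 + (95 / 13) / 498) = -323605 / 6474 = -49.99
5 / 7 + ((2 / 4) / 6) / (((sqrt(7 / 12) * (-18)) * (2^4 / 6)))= 5 / 7 - sqrt(21) / 2016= 0.71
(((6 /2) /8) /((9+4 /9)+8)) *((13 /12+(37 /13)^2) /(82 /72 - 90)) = -1508625 /679032536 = -0.00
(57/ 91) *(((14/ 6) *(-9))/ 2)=-171/ 26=-6.58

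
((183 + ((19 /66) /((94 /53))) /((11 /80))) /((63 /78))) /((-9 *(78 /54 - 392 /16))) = 163399756 /148686615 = 1.10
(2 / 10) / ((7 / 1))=1 / 35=0.03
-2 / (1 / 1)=-2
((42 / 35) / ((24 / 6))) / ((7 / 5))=3 / 14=0.21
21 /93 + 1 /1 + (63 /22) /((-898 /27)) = 697997 /612436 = 1.14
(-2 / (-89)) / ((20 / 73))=73 / 890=0.08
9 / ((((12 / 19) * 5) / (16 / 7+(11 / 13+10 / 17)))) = 65607 / 6188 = 10.60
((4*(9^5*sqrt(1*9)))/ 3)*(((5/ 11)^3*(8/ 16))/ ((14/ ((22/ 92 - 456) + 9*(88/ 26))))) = -1877234140125/ 5571566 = -336931.15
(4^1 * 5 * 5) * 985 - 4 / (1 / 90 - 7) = 61956860 / 629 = 98500.57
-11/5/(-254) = 11/1270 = 0.01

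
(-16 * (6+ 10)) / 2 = -128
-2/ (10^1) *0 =0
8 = 8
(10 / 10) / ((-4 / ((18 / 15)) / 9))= -27 / 10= -2.70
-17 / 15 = -1.13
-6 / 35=-0.17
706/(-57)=-706/57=-12.39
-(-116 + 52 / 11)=1224 / 11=111.27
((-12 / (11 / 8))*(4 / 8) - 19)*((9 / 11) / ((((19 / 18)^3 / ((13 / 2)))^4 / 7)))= -33434679201614161825536 / 267811105207005481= -124844.26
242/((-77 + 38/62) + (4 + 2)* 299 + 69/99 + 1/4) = 990264/7032347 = 0.14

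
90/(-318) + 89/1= 4702/53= 88.72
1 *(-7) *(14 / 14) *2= -14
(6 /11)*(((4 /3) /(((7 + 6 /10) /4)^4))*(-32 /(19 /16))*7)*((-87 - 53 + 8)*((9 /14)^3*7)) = 44789760000 /17332693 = 2584.12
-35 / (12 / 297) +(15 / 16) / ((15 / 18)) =-6921 / 8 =-865.12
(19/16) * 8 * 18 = 171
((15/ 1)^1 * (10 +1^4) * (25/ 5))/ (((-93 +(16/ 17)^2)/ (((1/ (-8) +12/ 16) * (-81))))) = 96562125/ 212968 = 453.41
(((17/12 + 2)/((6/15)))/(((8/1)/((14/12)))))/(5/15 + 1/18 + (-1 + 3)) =0.52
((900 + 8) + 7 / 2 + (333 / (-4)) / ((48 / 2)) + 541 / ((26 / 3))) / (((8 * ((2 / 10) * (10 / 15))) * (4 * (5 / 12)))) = 3633381 / 6656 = 545.88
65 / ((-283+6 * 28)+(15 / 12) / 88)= -4576 / 8095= -0.57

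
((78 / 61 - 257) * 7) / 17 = -109193 / 1037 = -105.30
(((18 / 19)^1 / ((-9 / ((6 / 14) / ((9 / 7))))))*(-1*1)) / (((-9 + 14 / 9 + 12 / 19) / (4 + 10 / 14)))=-198 / 8155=-0.02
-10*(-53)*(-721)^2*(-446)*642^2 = -50646718741515120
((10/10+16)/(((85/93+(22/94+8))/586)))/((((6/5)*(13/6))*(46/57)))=6205006035/11955814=518.99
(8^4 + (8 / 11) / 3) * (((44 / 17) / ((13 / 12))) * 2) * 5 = 21628160 / 221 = 97864.98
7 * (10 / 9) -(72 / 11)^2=-38186 / 1089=-35.07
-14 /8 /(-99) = 7 /396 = 0.02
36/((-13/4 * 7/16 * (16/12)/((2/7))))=-3456/637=-5.43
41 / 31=1.32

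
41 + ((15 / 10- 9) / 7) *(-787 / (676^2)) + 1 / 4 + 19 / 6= 852524143 / 19192992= 44.42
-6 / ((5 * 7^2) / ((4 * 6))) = -144 / 245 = -0.59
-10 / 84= -5 / 42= -0.12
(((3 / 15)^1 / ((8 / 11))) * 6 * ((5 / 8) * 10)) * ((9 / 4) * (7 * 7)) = 72765 / 64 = 1136.95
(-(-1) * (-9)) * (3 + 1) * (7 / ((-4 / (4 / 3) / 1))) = 84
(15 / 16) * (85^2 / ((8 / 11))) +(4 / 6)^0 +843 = 1300157 / 128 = 10157.48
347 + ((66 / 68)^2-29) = 368697 / 1156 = 318.94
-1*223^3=-11089567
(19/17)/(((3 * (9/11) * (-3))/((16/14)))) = -1672/9639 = -0.17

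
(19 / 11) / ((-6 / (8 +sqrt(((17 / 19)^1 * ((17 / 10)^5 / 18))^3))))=-2.47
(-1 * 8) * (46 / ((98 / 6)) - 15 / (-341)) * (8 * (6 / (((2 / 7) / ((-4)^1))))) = 15377.05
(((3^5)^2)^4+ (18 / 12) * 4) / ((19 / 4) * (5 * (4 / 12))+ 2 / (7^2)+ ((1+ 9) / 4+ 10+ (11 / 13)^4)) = 204174228907561466870155476 / 352169177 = 579761779968499250.21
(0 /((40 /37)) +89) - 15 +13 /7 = 75.86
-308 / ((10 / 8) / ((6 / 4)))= -1848 / 5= -369.60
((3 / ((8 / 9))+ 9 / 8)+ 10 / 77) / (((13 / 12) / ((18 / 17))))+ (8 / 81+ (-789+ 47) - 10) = -1030166044 / 1378377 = -747.38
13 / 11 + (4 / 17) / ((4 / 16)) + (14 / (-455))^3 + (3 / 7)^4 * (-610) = -2275676239521 / 123303054875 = -18.46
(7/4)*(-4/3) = -2.33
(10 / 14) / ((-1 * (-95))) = 1 / 133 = 0.01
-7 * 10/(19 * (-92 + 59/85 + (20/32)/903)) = 42982800/1065235741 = 0.04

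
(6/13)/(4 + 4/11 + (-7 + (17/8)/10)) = -1760/9243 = -0.19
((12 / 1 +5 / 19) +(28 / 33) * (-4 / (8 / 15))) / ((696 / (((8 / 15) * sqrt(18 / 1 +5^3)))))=137 * sqrt(143) / 30305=0.05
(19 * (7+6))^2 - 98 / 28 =122011 / 2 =61005.50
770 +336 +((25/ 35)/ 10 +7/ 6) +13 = 23525/ 21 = 1120.24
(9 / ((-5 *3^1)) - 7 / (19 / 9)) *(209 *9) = -36828 / 5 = -7365.60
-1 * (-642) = 642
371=371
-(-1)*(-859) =-859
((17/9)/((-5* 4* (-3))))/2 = 17/1080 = 0.02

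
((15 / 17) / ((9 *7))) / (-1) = -5 / 357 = -0.01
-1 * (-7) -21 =-14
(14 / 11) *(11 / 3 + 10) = 574 / 33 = 17.39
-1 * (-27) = 27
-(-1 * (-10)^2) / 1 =100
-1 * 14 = -14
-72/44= -18/11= -1.64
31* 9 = 279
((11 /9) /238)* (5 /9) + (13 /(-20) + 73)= 13948183 /192780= 72.35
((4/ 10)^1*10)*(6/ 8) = 3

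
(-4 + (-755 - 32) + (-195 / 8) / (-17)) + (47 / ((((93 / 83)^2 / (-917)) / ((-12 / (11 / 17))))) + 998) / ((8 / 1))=78915.37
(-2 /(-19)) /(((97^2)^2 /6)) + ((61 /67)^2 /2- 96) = -1443485242162877 /15101501811542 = -95.59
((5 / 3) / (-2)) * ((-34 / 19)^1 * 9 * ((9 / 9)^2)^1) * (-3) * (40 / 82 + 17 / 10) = -137241 / 1558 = -88.09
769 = 769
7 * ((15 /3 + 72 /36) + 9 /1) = 112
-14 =-14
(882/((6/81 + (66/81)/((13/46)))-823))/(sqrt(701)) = -103194 * sqrt(701)/67257445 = -0.04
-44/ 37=-1.19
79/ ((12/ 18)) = 118.50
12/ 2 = 6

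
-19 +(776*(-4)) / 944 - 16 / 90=-59647 / 2655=-22.47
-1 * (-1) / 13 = 0.08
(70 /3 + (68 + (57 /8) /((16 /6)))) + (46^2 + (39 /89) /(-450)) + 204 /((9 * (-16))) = 943508609 /427200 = 2208.59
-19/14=-1.36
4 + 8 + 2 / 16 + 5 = 137 / 8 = 17.12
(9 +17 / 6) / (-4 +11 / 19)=-1349 / 390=-3.46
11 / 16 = 0.69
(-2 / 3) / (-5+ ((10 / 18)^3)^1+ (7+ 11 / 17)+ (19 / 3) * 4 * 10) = -4131 / 1587245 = -0.00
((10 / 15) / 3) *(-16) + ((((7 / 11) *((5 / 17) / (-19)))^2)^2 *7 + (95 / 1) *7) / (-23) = -1071062281300400176 / 32987634609375567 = -32.47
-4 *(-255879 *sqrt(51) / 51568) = 255879 *sqrt(51) / 12892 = 141.74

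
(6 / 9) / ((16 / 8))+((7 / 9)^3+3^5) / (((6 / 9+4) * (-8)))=-84209 / 13608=-6.19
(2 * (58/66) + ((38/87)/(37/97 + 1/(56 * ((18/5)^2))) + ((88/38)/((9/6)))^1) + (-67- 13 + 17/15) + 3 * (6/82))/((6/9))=-2272678741877/20418084665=-111.31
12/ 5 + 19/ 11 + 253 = 14142/ 55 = 257.13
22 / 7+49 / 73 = 1949 / 511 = 3.81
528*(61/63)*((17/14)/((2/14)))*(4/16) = 22814/21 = 1086.38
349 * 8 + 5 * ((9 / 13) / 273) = 3302951 / 1183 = 2792.01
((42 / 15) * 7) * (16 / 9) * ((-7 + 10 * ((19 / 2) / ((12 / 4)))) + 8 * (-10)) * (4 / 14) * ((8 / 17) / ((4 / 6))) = -297472 / 765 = -388.85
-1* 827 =-827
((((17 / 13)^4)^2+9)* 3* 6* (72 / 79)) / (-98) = -9277632386640 / 3157693620991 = -2.94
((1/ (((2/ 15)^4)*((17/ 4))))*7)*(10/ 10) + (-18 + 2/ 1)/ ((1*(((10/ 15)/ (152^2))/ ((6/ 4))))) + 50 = -56200817/ 68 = -826482.60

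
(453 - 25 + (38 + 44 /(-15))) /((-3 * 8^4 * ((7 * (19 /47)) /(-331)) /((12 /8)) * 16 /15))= 54029461 /8716288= 6.20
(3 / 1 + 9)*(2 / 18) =4 / 3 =1.33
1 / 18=0.06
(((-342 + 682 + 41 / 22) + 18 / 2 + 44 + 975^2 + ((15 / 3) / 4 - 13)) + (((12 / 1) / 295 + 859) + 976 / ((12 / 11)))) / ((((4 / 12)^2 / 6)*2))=333904907781 / 12980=25724569.17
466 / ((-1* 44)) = -233 / 22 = -10.59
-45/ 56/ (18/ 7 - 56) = 45/ 2992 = 0.02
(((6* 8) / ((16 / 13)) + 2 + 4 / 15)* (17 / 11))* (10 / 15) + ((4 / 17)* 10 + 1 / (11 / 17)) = 390587 / 8415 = 46.42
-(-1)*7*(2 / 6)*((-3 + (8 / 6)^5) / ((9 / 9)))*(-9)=-25.49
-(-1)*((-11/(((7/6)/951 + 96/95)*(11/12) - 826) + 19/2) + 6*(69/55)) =10060196280797/590366148790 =17.04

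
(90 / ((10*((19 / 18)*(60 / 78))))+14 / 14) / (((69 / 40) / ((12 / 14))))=2624 / 437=6.00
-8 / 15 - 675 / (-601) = 5317 / 9015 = 0.59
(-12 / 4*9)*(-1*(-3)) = -81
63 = 63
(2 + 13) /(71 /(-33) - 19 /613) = -6.87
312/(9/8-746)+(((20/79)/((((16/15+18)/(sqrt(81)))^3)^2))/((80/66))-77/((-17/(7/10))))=2.75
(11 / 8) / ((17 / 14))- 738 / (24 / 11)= -337.12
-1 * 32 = -32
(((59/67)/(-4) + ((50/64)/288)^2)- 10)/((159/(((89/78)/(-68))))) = 5176147780069/4799106354511872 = 0.00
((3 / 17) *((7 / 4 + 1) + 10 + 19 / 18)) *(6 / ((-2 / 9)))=-4473 / 68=-65.78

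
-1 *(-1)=1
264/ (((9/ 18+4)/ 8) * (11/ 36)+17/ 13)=219648/ 1231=178.43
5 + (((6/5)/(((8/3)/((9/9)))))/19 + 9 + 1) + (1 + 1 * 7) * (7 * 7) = 154669/380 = 407.02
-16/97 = -0.16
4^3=64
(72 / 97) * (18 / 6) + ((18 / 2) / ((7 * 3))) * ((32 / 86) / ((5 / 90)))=148824 / 29197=5.10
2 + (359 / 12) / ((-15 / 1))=1 / 180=0.01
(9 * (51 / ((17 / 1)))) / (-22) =-27 / 22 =-1.23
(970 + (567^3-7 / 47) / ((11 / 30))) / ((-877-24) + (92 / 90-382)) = -11565959044950 / 29825213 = -387791.33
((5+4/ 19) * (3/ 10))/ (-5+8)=99/ 190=0.52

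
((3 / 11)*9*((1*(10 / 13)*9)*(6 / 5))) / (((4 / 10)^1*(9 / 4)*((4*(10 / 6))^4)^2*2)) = 531441 / 183040000000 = 0.00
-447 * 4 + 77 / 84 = -21445 / 12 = -1787.08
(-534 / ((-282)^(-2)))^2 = 1803345528545856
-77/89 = -0.87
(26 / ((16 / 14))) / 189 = 13 / 108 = 0.12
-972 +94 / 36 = -969.39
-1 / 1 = -1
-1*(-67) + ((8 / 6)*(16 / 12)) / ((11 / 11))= 619 / 9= 68.78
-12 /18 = -2 /3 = -0.67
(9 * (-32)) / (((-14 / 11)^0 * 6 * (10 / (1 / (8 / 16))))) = -48 / 5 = -9.60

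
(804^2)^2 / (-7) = -417853645056 / 7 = -59693377865.14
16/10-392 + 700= 1548/5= 309.60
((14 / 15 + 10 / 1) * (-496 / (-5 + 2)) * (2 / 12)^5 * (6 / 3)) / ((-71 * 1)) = -5084 / 776385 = -0.01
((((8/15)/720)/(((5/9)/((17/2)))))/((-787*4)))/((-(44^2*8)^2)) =17/1132704595968000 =0.00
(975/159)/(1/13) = 4225/53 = 79.72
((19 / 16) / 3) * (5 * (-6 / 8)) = -95 / 64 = -1.48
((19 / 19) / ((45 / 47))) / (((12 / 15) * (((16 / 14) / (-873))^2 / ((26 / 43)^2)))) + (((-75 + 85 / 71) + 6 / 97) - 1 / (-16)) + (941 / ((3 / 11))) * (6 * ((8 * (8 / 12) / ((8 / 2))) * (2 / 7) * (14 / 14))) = 4900392764864489 / 17114580672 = 286328.53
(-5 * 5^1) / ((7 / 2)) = -50 / 7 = -7.14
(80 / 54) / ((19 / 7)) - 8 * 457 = -1875248 / 513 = -3655.45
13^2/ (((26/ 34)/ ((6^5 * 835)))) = 1434944160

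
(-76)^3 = -438976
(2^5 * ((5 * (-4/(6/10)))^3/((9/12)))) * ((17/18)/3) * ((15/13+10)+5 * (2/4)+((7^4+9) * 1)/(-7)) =32735200000000/199017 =164484441.03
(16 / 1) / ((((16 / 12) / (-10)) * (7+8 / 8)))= -15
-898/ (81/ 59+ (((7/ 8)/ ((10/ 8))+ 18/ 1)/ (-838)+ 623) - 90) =-443989160/ 264193607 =-1.68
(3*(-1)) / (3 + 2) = -3 / 5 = -0.60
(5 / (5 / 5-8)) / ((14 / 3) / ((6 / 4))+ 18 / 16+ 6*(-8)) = 360 / 22057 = 0.02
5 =5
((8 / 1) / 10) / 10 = 2 / 25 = 0.08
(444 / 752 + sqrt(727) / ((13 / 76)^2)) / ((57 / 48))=444 / 893 + 4864 * sqrt(727) / 169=776.52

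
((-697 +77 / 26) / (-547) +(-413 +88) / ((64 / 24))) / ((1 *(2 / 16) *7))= -6861045 / 49777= -137.84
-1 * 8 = -8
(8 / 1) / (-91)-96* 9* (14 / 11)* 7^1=-7705240 / 1001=-7697.54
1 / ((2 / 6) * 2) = 3 / 2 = 1.50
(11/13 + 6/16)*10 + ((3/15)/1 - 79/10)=1173/260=4.51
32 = 32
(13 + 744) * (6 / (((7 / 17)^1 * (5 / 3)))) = 231642 / 35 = 6618.34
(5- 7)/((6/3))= -1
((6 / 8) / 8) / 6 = 1 / 64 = 0.02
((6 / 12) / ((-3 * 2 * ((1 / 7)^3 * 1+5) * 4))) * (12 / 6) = -343 / 41184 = -0.01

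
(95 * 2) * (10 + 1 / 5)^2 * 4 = 395352 / 5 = 79070.40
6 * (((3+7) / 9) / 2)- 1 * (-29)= 97 / 3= 32.33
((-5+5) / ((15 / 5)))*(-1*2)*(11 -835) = 0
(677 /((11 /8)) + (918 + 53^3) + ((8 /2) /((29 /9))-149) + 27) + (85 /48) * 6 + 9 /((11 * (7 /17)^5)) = 6444285916253 /42891464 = 150246.35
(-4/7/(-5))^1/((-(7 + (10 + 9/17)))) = -34/5215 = -0.01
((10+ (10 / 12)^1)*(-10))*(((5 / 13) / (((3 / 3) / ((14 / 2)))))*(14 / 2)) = -6125 / 3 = -2041.67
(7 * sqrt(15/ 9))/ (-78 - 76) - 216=-216 - sqrt(15)/ 66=-216.06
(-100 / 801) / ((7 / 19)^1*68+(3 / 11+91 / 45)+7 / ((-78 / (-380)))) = -679250 / 334337489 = -0.00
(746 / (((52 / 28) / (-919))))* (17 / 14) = -5827379 / 13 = -448259.92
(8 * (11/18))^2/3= 1936/243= 7.97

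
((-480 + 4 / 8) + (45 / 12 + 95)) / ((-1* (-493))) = -1523 / 1972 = -0.77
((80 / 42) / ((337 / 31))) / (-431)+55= 55.00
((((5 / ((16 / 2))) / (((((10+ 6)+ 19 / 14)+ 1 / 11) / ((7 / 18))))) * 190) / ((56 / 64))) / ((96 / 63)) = 256025 / 128976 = 1.99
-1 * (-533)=533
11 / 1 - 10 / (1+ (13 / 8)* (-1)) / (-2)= 3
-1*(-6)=6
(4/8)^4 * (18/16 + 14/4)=37/128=0.29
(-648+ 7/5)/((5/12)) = -38796/25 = -1551.84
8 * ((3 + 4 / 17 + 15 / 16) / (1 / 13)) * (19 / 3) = 2748.48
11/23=0.48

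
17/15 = 1.13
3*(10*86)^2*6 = 13312800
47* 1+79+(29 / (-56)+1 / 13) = 91407 / 728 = 125.56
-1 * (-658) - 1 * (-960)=1618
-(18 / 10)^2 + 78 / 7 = 1383 / 175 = 7.90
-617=-617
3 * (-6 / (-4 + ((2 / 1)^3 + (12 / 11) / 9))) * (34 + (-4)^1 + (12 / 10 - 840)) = 3532.55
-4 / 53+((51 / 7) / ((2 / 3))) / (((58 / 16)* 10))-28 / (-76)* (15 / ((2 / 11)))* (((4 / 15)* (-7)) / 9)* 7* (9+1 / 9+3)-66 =-49692602798 / 82790505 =-600.22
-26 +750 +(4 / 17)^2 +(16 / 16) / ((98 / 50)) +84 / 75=256910833 / 354025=725.69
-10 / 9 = -1.11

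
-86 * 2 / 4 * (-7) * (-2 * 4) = -2408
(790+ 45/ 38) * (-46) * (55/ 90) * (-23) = 174948235/ 342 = 511544.55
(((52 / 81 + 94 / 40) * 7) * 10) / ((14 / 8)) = 9694 / 81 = 119.68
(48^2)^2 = 5308416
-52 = -52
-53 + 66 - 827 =-814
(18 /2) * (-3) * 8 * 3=-648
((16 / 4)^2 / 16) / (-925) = -1 / 925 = -0.00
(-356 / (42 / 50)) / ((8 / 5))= -11125 / 42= -264.88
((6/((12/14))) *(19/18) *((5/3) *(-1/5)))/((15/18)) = -133/45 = -2.96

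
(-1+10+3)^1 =12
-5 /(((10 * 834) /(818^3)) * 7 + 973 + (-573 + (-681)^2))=-0.00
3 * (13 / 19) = 39 / 19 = 2.05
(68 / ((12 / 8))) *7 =952 / 3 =317.33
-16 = -16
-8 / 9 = -0.89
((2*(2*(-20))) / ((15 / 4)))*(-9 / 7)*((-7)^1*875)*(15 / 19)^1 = -2520000 / 19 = -132631.58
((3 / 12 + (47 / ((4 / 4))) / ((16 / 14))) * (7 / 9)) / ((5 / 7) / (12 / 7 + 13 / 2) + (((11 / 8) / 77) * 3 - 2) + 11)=373037 / 105957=3.52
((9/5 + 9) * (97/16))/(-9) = -291/40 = -7.28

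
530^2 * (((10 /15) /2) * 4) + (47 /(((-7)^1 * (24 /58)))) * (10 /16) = 83893195 /224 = 374523.19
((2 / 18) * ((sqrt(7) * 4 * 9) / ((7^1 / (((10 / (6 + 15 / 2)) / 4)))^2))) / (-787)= -100 * sqrt(7) / 28112427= -0.00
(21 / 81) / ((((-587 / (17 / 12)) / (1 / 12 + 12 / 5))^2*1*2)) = 0.00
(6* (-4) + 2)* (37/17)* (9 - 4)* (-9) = 36630/17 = 2154.71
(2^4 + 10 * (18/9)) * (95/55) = 684/11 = 62.18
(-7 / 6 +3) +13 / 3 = 37 / 6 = 6.17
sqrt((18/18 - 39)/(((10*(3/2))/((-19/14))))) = 19*sqrt(105)/105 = 1.85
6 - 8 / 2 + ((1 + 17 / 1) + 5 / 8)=165 / 8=20.62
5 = 5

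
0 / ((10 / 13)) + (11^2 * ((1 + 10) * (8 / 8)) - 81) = 1250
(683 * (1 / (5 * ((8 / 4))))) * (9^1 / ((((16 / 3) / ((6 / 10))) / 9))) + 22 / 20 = 498787 / 800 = 623.48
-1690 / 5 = -338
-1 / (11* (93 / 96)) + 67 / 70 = 20607 / 23870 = 0.86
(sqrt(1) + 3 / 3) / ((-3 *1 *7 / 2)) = -4 / 21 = -0.19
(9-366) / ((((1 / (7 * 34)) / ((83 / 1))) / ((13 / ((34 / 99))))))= -266945679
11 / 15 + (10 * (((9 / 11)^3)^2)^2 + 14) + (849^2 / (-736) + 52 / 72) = -962.99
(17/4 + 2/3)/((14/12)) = 59/14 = 4.21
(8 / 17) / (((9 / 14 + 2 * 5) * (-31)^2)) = 112 / 2434213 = 0.00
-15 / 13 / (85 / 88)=-264 / 221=-1.19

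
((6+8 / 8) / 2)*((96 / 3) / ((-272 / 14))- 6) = -455 / 17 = -26.76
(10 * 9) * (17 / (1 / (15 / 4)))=11475 / 2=5737.50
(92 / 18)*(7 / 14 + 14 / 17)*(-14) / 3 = -1610 / 51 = -31.57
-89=-89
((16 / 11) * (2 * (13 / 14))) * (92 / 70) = 9568 / 2695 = 3.55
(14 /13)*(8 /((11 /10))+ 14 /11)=1316 /143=9.20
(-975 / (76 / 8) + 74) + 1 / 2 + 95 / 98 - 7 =-31805 / 931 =-34.16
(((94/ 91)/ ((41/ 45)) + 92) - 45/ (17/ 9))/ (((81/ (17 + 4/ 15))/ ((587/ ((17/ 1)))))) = 95479742941/ 187154955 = 510.16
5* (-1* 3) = -15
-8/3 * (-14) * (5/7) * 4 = 320/3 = 106.67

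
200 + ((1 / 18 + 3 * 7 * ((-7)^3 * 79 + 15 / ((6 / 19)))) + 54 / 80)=-204421957 / 360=-567838.77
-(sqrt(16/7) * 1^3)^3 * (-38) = 2432 * sqrt(7)/49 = 131.32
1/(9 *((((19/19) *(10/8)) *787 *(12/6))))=2/35415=0.00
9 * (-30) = -270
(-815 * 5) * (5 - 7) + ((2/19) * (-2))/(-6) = 464552/57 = 8150.04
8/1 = 8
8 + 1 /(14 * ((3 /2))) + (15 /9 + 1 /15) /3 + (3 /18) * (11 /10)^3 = 1114751 /126000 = 8.85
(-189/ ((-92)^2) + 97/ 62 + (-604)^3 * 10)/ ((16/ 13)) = -7516082117870495/ 4198144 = -1790334518.75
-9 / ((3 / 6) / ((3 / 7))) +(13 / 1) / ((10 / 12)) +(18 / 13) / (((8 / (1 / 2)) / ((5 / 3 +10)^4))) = 52780211 / 32760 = 1611.12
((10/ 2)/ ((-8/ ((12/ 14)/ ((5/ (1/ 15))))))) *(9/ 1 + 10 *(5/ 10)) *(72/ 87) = -12/ 145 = -0.08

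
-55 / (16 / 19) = -1045 / 16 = -65.31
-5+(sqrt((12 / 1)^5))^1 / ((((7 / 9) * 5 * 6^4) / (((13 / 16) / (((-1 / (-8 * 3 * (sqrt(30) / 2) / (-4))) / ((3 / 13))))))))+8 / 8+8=4-27 * sqrt(10) / 280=3.70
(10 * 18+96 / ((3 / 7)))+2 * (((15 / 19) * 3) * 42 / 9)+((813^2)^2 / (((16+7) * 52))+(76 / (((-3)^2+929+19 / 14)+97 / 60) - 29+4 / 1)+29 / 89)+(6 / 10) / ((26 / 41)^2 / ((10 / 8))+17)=1848135547770419287293821 / 5059438723237132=365284698.34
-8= -8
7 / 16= 0.44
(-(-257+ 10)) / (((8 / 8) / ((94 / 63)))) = 23218 / 63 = 368.54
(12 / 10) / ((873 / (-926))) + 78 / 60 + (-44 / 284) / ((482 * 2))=0.03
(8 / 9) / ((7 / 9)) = 8 / 7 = 1.14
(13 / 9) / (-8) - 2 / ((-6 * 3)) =-5 / 72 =-0.07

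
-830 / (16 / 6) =-311.25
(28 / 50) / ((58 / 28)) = 0.27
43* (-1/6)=-43/6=-7.17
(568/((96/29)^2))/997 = 59711/1148544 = 0.05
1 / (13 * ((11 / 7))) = 7 / 143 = 0.05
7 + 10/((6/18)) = 37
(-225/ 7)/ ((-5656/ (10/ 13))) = 1125/ 257348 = 0.00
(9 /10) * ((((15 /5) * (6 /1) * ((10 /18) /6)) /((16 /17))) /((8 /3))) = 153 /256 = 0.60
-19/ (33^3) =-19/ 35937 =-0.00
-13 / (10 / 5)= -13 / 2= -6.50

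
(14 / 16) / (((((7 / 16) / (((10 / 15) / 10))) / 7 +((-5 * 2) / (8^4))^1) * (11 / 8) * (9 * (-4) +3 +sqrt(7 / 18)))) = -774144 / 37524425 - 43008 * sqrt(14) / 412768675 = -0.02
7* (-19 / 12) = -11.08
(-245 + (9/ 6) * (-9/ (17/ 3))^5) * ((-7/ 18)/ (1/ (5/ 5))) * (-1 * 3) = -5171436557/ 17038284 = -303.52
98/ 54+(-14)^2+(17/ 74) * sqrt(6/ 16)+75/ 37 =17 * sqrt(6)/ 296+199642/ 999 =199.98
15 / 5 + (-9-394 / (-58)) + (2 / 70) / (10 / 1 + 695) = 567554 / 715575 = 0.79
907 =907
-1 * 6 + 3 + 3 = 0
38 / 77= 0.49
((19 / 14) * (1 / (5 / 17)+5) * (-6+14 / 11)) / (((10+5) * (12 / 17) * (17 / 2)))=-494 / 825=-0.60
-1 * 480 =-480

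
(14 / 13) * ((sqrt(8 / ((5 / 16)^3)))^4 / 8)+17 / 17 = 1879251317 / 203125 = 9251.70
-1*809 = -809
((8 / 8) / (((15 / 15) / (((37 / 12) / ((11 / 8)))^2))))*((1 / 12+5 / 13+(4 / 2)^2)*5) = 4770965 / 42471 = 112.33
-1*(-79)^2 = -6241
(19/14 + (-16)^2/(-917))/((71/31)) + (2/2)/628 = 19309225/40887196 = 0.47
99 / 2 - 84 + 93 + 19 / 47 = 5537 / 94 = 58.90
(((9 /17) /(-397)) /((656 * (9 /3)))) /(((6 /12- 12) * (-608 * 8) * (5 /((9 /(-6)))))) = 9 /2476479139840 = 0.00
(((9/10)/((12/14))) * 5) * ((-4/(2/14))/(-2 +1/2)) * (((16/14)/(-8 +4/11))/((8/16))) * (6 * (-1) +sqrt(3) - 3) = 264 - 88 * sqrt(3)/3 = 213.19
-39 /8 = -4.88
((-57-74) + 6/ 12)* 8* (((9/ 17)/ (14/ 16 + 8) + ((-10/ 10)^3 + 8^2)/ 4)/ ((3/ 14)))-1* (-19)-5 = -92951824/ 1207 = -77010.62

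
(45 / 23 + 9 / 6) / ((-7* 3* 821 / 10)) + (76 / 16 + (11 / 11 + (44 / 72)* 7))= 47707801 / 4758516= 10.03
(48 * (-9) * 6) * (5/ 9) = -1440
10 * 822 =8220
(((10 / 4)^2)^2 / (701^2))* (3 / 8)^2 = 5625 / 503194624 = 0.00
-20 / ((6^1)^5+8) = -5 / 1946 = -0.00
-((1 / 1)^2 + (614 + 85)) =-700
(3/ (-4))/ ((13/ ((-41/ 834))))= 41/ 14456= 0.00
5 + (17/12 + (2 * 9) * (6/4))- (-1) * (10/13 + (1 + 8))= 6737/156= 43.19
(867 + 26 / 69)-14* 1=58883 / 69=853.38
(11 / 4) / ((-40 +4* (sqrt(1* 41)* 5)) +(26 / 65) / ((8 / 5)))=1749 / 237119 +880* sqrt(41) / 237119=0.03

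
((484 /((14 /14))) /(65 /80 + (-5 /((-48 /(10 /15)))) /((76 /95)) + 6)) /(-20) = -3.51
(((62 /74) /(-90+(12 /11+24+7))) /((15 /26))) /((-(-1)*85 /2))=-1364 /2311575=-0.00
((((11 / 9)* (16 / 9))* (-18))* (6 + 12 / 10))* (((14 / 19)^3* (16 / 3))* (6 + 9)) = -61816832 / 6859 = -9012.51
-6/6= -1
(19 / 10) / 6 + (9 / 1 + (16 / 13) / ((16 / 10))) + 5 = 11767 / 780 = 15.09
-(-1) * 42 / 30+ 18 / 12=29 / 10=2.90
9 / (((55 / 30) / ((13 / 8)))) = 351 / 44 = 7.98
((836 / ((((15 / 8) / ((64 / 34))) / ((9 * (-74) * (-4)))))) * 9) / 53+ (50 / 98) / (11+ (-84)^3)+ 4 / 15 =29804315457419933 / 78500409771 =379670.83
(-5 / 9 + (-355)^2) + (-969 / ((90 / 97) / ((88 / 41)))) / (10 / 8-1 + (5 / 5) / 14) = 658945508 / 5535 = 119050.68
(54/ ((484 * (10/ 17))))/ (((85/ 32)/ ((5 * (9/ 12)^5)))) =6561/ 77440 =0.08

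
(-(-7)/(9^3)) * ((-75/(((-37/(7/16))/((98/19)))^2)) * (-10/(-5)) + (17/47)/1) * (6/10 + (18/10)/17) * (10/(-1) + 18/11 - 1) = 105167243909/8443964039544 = 0.01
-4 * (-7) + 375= 403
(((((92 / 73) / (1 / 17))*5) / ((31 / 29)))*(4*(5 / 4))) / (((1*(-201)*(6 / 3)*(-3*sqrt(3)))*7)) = 566950*sqrt(3) / 28656369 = 0.03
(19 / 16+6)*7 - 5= 725 / 16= 45.31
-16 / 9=-1.78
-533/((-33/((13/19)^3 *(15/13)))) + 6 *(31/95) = 2990531/377245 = 7.93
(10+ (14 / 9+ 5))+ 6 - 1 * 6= 149 / 9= 16.56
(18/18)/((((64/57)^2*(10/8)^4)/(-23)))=-74727/10000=-7.47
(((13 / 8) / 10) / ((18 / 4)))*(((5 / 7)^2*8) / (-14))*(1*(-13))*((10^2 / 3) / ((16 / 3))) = 21125 / 24696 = 0.86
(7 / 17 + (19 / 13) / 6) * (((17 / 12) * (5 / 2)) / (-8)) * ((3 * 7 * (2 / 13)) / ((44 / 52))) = -2765 / 2496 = -1.11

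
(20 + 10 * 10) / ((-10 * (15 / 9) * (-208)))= 9 / 260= 0.03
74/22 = 37/11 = 3.36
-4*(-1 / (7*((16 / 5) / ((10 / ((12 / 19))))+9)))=0.06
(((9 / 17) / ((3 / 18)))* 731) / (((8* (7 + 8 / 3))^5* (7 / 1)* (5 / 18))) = 2539107 / 5880956641280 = 0.00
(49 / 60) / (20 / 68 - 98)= -833 / 99660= -0.01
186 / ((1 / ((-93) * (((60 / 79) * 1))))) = -1037880 / 79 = -13137.72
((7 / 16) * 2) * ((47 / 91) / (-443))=-47 / 46072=-0.00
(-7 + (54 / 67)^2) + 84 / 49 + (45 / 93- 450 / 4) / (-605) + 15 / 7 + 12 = 2284719007 / 235735346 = 9.69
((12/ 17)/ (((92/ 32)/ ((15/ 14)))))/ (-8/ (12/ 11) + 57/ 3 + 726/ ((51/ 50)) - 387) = 1080/ 1381219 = 0.00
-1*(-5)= 5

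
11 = 11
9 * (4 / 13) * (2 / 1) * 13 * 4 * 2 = 576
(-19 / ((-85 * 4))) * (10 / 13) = 19 / 442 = 0.04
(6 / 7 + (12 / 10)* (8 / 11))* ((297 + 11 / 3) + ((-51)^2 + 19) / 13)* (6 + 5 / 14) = 27641442 / 5005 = 5522.77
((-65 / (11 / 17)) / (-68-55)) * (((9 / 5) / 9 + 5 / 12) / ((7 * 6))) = 8177 / 681912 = 0.01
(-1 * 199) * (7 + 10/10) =-1592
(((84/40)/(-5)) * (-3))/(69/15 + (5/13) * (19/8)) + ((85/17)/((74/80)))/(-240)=655597/3182370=0.21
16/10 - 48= -232/5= -46.40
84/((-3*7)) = -4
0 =0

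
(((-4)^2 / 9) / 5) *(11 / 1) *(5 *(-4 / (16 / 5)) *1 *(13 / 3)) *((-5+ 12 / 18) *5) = 185900 / 81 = 2295.06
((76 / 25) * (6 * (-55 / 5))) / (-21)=1672 / 175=9.55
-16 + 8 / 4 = -14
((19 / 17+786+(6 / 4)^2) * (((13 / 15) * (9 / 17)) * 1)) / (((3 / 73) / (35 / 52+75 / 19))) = 3577518373 / 87856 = 40720.25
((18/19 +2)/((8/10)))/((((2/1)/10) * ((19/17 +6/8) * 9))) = 1.10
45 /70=9 /14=0.64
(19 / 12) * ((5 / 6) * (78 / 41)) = 1235 / 492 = 2.51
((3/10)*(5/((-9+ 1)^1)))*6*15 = -135/8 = -16.88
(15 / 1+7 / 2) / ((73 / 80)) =1480 / 73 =20.27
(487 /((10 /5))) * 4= 974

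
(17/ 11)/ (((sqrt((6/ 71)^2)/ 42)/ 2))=16898/ 11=1536.18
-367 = -367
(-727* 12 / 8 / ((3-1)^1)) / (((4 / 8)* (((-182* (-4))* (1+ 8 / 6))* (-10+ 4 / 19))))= 41439 / 631904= 0.07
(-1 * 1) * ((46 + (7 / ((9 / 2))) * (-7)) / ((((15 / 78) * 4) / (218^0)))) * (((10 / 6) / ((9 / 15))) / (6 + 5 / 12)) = -41080 / 2079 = -19.76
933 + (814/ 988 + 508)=712261/ 494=1441.82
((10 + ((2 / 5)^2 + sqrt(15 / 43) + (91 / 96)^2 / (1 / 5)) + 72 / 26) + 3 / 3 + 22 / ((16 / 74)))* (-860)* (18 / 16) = -15477379451 / 133120- 45* sqrt(645) / 2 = -116837.80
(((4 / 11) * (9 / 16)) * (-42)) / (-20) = 189 / 440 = 0.43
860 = 860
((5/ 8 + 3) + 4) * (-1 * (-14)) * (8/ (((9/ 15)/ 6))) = 8540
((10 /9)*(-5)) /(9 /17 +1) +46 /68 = -11759 /3978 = -2.96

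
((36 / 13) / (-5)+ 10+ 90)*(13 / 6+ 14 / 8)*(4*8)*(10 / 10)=2430464 / 195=12463.92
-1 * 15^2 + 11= -214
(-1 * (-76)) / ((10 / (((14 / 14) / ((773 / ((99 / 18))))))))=0.05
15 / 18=5 / 6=0.83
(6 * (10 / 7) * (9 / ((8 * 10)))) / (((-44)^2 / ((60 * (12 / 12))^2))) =6075 / 3388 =1.79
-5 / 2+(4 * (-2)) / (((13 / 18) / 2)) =-24.65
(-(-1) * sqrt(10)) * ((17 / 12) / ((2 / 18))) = 51 * sqrt(10) / 4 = 40.32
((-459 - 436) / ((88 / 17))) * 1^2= -15215 / 88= -172.90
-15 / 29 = -0.52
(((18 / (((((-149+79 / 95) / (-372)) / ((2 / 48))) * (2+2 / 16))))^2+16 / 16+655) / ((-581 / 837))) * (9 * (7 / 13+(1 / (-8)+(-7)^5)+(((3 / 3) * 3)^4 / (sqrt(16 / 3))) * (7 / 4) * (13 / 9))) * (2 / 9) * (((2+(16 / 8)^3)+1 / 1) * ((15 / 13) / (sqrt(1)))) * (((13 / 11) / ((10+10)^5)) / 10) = 14.83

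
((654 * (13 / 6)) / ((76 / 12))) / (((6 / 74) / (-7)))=-367003 / 19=-19315.95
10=10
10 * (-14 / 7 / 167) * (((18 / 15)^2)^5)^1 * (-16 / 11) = 3869835264 / 3587890625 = 1.08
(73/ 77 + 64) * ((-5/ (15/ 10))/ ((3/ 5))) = -83350/ 231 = -360.82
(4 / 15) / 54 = 0.00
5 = 5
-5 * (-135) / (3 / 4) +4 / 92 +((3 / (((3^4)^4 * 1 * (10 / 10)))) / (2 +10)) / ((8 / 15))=9505175161939 / 10560795552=900.04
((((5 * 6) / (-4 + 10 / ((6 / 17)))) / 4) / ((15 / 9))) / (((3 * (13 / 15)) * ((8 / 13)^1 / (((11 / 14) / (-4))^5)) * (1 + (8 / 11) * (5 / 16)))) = -8857805 / 321627357184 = -0.00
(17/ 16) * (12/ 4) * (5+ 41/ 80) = 22491/ 1280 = 17.57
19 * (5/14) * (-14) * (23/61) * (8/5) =-3496/61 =-57.31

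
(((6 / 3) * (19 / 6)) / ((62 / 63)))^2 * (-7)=-1114407 / 3844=-289.91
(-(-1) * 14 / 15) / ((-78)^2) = 7 / 45630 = 0.00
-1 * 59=-59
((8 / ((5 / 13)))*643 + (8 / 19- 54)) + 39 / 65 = 253107 / 19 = 13321.42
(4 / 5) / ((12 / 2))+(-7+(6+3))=32 / 15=2.13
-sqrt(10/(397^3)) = -sqrt(3970)/157609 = -0.00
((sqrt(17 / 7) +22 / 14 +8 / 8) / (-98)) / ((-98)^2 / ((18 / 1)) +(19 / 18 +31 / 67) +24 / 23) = -249642 / 5100691603 - 13869 * sqrt(119) / 5100691603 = -0.00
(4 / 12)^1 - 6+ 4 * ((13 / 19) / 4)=-284 / 57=-4.98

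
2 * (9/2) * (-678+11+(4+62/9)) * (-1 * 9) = 53145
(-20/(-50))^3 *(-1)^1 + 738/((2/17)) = 784117/125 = 6272.94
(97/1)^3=912673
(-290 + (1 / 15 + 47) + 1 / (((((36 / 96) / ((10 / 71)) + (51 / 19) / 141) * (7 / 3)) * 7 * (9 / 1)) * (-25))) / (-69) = 34205808652 / 9715421835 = 3.52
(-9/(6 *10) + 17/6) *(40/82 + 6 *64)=634501/615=1031.71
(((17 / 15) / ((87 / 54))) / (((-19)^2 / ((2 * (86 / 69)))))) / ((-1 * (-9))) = 5848 / 10835415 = 0.00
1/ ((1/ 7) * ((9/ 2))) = 14/ 9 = 1.56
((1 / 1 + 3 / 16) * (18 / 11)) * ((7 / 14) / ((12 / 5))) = 285 / 704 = 0.40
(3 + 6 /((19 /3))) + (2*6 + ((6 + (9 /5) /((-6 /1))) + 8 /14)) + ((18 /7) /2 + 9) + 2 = 34.50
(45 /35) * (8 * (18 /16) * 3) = 243 /7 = 34.71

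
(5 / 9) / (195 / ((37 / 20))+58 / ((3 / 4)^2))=0.00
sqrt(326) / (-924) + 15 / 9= 5 / 3- sqrt(326) / 924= 1.65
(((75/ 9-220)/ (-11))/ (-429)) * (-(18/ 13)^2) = 22860/ 265837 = 0.09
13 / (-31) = -13 / 31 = -0.42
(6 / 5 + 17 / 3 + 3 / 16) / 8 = 1693 / 1920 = 0.88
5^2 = 25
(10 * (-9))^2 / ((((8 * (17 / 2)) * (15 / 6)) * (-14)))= -405 / 119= -3.40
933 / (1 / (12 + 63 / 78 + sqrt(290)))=310689 / 26 + 933*sqrt(290)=27837.99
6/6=1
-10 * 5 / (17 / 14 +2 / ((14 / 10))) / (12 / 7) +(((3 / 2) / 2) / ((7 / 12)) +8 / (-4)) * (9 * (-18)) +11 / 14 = 23413 / 222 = 105.46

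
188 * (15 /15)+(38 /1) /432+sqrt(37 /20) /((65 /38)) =19 * sqrt(185) /325+40627 /216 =188.88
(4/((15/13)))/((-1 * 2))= -26/15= -1.73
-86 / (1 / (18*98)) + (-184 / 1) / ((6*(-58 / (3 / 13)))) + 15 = -151688.88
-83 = -83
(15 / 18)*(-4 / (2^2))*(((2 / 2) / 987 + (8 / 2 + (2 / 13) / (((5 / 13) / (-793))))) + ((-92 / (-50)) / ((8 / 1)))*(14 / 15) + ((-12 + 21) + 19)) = 237.49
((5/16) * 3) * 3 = 45/16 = 2.81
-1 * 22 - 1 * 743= -765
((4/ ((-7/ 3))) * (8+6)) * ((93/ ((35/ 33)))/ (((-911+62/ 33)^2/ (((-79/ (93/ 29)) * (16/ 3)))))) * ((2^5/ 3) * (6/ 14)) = 337230508032/ 220514700245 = 1.53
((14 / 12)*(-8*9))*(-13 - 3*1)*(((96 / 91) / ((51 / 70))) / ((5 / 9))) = 3502.91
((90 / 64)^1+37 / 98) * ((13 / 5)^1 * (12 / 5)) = 109083 / 9800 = 11.13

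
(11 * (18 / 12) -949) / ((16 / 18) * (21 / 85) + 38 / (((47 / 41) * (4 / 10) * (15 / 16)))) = -7450675 / 708048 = -10.52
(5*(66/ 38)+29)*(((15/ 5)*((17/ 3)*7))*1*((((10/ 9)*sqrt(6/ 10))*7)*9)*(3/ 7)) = 511224*sqrt(15)/ 19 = 104208.53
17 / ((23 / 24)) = 408 / 23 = 17.74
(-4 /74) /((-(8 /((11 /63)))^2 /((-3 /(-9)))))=121 /14097888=0.00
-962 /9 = -106.89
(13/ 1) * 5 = 65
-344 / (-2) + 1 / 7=1205 / 7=172.14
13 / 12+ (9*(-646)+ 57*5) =-66335 / 12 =-5527.92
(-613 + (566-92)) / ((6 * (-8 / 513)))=23769 / 16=1485.56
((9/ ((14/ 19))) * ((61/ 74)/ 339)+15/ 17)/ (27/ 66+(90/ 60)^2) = 0.34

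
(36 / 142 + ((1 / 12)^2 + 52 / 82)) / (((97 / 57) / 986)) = 3512690569 / 6776808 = 518.34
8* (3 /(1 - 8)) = -24 /7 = -3.43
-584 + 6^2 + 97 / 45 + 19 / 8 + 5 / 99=-717313 / 1320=-543.42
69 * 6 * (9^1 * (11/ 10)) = 4098.60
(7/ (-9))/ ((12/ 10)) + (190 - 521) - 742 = -57977/ 54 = -1073.65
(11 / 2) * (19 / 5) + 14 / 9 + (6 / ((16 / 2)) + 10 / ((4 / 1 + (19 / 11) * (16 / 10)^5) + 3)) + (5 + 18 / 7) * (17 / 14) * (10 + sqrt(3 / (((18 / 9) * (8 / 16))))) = 901 * sqrt(3) / 98 + 97743528149 / 845952660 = 131.47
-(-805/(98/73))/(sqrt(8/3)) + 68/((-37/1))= -68/37 + 8395 * sqrt(6)/56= 365.37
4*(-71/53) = -5.36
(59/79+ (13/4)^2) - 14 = -3401/1264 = -2.69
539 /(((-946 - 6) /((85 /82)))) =-385 /656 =-0.59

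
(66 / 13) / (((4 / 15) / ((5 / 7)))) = 2475 / 182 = 13.60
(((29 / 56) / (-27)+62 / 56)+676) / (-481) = -146251 / 103896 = -1.41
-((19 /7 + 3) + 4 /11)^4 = -47971512576 /35153041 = -1364.65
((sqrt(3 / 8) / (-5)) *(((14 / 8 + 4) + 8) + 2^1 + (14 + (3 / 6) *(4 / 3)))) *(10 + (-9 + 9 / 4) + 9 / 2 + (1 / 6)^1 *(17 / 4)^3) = -575897 *sqrt(6) / 18432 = -76.53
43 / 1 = 43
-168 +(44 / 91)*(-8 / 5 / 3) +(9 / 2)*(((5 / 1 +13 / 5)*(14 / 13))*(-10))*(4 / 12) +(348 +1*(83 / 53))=4234999 / 72345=58.54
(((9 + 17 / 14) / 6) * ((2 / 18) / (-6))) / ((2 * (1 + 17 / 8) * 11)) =-13 / 28350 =-0.00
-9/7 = -1.29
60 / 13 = 4.62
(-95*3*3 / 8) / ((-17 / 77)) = 65835 / 136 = 484.08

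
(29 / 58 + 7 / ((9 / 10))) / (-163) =-149 / 2934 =-0.05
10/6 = 1.67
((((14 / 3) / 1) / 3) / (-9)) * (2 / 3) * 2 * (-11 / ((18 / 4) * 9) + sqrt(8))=-0.59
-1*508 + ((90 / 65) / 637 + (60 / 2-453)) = -7709593 / 8281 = -931.00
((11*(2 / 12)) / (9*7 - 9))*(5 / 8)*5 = 275 / 2592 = 0.11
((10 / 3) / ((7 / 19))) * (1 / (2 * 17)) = 95 / 357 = 0.27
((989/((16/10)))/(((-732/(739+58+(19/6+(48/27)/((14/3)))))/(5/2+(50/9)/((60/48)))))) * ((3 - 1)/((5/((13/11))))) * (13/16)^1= -702472730375/389587968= -1803.12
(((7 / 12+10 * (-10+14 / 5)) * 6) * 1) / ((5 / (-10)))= 857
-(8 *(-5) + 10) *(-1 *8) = -240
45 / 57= 15 / 19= 0.79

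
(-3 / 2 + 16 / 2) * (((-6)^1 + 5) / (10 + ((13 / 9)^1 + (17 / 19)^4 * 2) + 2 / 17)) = -259208469 / 512190550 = -0.51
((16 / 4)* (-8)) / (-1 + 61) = -8 / 15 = -0.53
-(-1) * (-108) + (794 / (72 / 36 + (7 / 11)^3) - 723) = -1440341 / 3005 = -479.31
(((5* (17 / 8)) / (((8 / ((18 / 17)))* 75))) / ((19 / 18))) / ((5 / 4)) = 27 / 1900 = 0.01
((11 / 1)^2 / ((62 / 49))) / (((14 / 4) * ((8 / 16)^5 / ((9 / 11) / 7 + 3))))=2725.16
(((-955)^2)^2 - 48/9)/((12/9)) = 2495368801859/4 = 623842200464.75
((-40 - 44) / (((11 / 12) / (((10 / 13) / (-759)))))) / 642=560 / 3871153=0.00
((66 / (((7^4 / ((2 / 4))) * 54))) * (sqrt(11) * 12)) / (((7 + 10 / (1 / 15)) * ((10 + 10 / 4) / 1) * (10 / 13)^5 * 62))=4084223 * sqrt(11) / 43821251250000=0.00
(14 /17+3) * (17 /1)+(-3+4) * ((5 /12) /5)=65.08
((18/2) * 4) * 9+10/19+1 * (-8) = 6014/19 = 316.53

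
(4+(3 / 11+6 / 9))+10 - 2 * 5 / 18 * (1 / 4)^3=94601 / 6336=14.93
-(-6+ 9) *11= -33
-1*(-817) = 817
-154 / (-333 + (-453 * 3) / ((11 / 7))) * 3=847 / 2196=0.39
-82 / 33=-2.48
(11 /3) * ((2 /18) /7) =11 /189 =0.06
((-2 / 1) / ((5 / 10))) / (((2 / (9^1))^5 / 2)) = -59049 / 4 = -14762.25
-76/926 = -38/463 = -0.08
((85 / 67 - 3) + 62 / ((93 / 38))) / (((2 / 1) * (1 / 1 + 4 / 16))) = 9488 / 1005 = 9.44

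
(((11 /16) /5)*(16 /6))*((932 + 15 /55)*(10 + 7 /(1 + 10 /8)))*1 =121009 /27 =4481.81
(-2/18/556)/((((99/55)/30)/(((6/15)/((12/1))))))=-5/45036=-0.00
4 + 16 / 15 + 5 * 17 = 1351 / 15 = 90.07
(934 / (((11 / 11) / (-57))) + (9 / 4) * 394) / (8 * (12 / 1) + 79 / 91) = -9527973 / 17630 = -540.44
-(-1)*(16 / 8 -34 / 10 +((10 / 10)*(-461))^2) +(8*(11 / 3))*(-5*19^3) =-11902006 / 15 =-793467.07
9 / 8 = 1.12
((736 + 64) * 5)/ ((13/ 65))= 20000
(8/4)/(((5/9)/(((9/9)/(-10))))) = -9/25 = -0.36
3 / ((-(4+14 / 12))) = -18 / 31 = -0.58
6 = 6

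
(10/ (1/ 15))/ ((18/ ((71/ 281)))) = 1775/ 843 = 2.11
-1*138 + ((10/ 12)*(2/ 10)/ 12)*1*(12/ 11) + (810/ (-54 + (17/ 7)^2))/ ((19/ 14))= -444512341/ 2955678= -150.39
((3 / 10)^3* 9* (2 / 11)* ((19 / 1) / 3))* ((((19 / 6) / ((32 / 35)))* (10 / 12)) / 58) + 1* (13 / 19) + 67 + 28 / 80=2111691509 / 31032320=68.05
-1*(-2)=2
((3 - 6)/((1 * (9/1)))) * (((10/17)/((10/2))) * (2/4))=-0.02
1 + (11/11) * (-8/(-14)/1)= 11/7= 1.57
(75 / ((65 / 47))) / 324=235 / 1404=0.17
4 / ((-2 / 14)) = -28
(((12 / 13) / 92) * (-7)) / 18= -7 / 1794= -0.00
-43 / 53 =-0.81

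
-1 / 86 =-0.01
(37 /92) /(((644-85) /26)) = 37 /1978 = 0.02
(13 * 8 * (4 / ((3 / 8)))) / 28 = 832 / 21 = 39.62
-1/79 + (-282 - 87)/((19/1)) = -29170/1501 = -19.43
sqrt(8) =2 * sqrt(2) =2.83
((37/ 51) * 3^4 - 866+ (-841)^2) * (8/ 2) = 48040216/ 17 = 2825895.06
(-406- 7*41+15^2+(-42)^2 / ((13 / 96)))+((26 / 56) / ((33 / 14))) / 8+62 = 86627017 / 6864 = 12620.49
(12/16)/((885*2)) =1/2360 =0.00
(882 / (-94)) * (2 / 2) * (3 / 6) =-441 / 94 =-4.69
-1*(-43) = 43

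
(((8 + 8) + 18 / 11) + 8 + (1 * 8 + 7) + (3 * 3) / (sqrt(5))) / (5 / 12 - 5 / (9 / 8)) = -16092 / 1595 - 324 * sqrt(5) / 725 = -11.09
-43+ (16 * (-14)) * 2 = -491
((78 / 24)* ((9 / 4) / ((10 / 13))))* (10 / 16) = 1521 / 256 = 5.94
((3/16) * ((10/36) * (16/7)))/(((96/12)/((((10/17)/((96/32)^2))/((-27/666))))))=-925/38556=-0.02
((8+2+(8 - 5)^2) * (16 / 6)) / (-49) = -152 / 147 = -1.03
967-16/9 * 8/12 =26077/27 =965.81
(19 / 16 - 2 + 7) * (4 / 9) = 11 / 4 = 2.75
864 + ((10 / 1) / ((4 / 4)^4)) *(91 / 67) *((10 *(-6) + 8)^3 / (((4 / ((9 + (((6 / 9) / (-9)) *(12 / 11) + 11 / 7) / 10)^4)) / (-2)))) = 1846174240790424838078564 / 275943211322625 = 6690413697.59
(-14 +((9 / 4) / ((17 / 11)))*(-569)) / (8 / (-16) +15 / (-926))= 26522029 / 16252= 1631.92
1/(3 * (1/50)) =16.67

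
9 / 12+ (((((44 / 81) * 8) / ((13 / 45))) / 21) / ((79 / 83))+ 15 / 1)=12812809 / 776412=16.50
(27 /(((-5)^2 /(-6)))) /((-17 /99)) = 16038 /425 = 37.74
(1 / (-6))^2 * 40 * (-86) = -860 / 9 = -95.56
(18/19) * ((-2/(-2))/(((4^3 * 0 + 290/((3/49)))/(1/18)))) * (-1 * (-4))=6/134995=0.00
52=52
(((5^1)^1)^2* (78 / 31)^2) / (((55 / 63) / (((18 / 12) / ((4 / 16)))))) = 11498760 / 10571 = 1087.76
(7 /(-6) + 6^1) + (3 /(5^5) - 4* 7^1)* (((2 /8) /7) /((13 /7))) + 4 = 4043759 /487500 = 8.29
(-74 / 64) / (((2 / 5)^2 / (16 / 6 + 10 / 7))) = -39775 / 1344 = -29.59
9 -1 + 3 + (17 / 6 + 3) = 101 / 6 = 16.83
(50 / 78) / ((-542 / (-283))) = 7075 / 21138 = 0.33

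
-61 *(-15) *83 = 75945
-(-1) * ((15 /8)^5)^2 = 576650390625 /1073741824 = 537.05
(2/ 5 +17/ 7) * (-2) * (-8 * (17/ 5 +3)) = 50688/ 175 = 289.65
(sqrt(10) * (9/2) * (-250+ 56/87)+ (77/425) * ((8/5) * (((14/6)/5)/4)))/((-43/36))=2970.73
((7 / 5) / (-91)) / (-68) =1 / 4420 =0.00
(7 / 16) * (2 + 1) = 21 / 16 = 1.31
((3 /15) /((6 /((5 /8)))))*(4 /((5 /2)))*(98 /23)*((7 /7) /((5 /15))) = 49 /115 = 0.43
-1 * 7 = -7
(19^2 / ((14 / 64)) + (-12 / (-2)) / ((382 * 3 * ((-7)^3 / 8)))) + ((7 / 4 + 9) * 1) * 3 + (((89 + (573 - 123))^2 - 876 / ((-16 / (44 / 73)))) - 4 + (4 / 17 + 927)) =1305992772765 / 4454884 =293159.77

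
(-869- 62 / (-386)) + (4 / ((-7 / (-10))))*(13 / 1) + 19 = -1047773 / 1351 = -775.55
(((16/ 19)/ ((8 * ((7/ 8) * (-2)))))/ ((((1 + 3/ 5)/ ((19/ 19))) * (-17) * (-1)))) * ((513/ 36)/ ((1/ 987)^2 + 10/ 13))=-27137565/ 662435804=-0.04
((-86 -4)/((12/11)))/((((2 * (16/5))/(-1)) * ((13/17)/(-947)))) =-15963.55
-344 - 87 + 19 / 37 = -15928 / 37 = -430.49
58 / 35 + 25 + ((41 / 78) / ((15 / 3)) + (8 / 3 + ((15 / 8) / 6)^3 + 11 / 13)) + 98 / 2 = 443400833 / 5591040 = 79.31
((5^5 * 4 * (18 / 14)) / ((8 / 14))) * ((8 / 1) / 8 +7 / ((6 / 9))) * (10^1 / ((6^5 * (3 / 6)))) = 831.89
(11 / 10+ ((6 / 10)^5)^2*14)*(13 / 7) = 300790711 / 136718750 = 2.20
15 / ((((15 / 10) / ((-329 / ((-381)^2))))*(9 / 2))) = -6580 / 1306449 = -0.01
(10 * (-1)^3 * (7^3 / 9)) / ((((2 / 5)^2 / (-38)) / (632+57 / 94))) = 48441675625 / 846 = 57259663.86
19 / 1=19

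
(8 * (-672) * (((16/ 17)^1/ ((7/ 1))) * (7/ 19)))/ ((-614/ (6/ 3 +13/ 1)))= 645120/ 99161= 6.51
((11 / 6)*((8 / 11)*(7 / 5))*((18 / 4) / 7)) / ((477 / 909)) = 606 / 265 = 2.29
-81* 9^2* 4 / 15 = -8748 / 5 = -1749.60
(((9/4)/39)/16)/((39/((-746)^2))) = 139129/2704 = 51.45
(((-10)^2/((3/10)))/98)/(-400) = -5/588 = -0.01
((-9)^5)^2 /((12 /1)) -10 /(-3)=3486784441 /12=290565370.08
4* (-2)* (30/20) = -12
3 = 3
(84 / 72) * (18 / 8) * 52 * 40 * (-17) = -92820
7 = 7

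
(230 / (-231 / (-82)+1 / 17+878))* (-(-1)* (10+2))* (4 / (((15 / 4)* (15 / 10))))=8207872 / 3683823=2.23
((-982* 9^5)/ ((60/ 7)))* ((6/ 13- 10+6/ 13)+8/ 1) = 473553297/ 65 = 7285435.34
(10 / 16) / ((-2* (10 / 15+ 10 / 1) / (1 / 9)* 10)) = -1 / 3072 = -0.00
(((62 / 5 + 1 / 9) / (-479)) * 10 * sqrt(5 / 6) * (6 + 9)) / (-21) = 2815 * sqrt(30) / 90531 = 0.17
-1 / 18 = -0.06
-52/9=-5.78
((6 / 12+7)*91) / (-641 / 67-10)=-34.88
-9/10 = -0.90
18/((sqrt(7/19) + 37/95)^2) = 21181675/106276- 1669625 * sqrt(133)/106276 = 18.13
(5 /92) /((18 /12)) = 5 /138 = 0.04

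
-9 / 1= -9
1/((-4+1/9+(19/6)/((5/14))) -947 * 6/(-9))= 45/28634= 0.00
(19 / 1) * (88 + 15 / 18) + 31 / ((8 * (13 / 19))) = 528371 / 312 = 1693.50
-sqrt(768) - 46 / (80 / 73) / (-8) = 1679 / 320 - 16 * sqrt(3) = -22.47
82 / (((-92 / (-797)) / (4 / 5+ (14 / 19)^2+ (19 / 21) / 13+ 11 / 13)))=18184783177 / 11333595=1604.50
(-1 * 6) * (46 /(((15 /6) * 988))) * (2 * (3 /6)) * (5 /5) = -138 /1235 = -0.11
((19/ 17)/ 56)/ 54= 0.00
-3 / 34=-0.09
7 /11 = 0.64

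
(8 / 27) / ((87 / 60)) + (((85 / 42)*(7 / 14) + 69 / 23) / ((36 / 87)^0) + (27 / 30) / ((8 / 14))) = 1269673 / 219240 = 5.79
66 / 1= 66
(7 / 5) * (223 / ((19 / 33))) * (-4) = -206052 / 95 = -2168.97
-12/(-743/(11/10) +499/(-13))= 1716/102079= 0.02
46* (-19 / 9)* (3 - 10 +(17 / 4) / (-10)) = 14421 / 20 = 721.05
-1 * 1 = -1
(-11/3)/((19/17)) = -187/57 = -3.28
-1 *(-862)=862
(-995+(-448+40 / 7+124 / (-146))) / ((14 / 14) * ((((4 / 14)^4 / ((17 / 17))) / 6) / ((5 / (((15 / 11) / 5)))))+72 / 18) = -13863643255 / 38560644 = -359.53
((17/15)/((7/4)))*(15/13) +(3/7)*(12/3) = 32/13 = 2.46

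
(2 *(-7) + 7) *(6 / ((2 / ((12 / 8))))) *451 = -28413 / 2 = -14206.50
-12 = -12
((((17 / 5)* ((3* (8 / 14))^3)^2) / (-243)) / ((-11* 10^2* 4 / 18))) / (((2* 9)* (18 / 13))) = 28288 / 485302125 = 0.00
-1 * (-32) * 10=320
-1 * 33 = -33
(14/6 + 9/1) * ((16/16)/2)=17/3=5.67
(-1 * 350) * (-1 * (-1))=-350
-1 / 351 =-0.00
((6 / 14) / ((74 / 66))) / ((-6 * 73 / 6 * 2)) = -99 / 37814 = -0.00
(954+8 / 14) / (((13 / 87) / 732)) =32733576 / 7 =4676225.14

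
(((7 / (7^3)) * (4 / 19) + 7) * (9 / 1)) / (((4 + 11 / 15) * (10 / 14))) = 176067 / 9443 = 18.65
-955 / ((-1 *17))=955 / 17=56.18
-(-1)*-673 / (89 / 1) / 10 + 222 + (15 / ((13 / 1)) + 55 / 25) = 519719 / 2314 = 224.60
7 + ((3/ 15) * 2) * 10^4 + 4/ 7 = 28053/ 7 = 4007.57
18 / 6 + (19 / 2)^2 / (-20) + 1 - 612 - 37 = -51961 / 80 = -649.51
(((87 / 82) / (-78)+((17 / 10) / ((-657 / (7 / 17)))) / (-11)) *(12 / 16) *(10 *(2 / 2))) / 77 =-1040453 / 790942152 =-0.00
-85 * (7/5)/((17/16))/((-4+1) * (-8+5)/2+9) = -224/27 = -8.30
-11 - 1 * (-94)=83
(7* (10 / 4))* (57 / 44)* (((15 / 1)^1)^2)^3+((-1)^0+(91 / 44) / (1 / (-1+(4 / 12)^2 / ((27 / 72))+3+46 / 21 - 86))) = 613555617445 / 2376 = 258230478.72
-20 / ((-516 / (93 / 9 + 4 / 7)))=1145 / 2709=0.42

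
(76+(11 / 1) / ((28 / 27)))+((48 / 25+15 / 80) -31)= 161601 / 2800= 57.71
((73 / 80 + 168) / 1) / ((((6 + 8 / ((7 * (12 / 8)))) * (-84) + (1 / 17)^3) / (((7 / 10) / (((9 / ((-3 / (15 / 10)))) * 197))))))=0.00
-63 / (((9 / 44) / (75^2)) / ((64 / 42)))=-2640000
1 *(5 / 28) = 5 / 28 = 0.18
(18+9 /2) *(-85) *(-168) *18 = 5783400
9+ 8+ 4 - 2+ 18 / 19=379 / 19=19.95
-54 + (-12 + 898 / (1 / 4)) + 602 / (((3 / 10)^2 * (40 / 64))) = 128054 / 9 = 14228.22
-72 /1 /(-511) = 0.14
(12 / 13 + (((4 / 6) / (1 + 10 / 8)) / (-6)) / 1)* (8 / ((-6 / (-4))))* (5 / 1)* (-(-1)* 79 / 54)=2907200 / 85293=34.08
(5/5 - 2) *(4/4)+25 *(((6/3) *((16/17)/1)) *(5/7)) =3881/119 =32.61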